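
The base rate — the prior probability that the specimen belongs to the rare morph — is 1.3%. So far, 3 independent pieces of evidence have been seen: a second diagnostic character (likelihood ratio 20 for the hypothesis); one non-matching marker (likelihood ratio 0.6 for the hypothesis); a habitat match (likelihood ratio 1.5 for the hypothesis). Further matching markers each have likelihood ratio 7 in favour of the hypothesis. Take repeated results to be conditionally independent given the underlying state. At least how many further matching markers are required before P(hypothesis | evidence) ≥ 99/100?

Prior odds = 0.013/0.987 = 13/987.
Combined Bayes factor of the evidence already in hand = 20 × 0.6 × 1.5 = 18.
Odds after that evidence = (13/987) × 18 = 78/329.
Target odds = 0.99/0.01 = 99.
Need 7ⁿ ≥ 99 ÷ (78/329) = 10857/26.
7³ = 343 falls short of 10857/26 but 7⁴ = 2401 reaches it, so n = 4.

4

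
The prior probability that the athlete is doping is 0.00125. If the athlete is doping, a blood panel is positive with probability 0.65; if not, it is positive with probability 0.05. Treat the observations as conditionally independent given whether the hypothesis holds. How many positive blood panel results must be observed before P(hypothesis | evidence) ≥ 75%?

4

Prior odds: 0.00125 ÷ 0.99875 = 1/799.
Likelihood ratio of a positive = 0.65/0.05 = 13.
Target odds: 0.75 ÷ 0.25 = 3.
Require 13ⁿ ≥ 3 ÷ (1/799) = 2397.
13³ = 2197 falls short of 2397 but 13⁴ = 28561 reaches it, so n = 4.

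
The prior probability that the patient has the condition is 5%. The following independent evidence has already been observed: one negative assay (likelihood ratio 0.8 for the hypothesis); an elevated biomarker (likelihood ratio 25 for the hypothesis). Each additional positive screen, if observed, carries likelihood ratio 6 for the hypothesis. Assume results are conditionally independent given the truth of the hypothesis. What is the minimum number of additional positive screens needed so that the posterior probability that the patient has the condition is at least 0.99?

Prior odds = 0.05/0.95 = 1/19.
Combined Bayes factor of the evidence already in hand = 0.8 × 25 = 20.
Odds after that evidence = (1/19) × 20 = 20/19.
Target odds = 0.99/0.01 = 99.
Need 6ⁿ ≥ 99 ÷ (20/19) = 94.05.
6² = 36 falls short of 94.05 but 6³ = 216 reaches it, so n = 3.

3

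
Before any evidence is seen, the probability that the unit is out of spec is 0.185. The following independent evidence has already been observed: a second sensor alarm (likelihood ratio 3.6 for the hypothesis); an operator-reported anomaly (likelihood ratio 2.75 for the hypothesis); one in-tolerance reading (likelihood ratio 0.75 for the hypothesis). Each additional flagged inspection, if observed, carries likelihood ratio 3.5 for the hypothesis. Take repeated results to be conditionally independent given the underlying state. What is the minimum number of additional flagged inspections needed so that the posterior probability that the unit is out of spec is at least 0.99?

Prior odds = 0.185/0.815 = 37/163.
Combined Bayes factor of the evidence already in hand = 3.6 × 2.75 × 0.75 = 7.425.
Odds after that evidence = (37/163) × 7.425 = 10989/6520.
Target odds = 0.99/0.01 = 99.
Need 3.5ⁿ ≥ 99 ÷ (10989/6520) = 6520/111.
3.5³ = 42.875 falls short of 6520/111 but 3.5⁴ = 150.0625 reaches it, so n = 4.

4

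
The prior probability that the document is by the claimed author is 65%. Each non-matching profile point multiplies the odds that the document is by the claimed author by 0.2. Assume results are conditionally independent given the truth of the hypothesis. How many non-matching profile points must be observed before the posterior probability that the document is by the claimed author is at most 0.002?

Prior odds: 0.65 ÷ 0.35 = 13/7.
Likelihood ratio per non-matching profile point = 0.2.
Target odds: 0.002 ÷ 0.998 = 1/499.
Need (13/7) × 0.2ⁿ ≤ 1/499, i.e. 0.2ⁿ ≤ 7/6487.
0.2⁴ = 0.0016 is still above 7/6487 but 0.2⁵ = 0.00032 is at or below it, so n = 5.

5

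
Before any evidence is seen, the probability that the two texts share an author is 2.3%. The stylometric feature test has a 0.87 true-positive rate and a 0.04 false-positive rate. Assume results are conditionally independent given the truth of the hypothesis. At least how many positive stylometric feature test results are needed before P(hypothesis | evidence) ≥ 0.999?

4

Prior odds: 0.023 ÷ 0.977 = 23/977.
Likelihood ratio of a positive result = 0.87/0.04 = 21.75.
Target posterior odds = 0.999/0.001 = 999.
Need (23/977) × 21.75ⁿ ≥ 999, i.e. 21.75ⁿ ≥ 976023/23.
21.75³ = 658503/64 falls short of 976023/23 but 21.75⁴ = 57289761/256 reaches it, so n = 4.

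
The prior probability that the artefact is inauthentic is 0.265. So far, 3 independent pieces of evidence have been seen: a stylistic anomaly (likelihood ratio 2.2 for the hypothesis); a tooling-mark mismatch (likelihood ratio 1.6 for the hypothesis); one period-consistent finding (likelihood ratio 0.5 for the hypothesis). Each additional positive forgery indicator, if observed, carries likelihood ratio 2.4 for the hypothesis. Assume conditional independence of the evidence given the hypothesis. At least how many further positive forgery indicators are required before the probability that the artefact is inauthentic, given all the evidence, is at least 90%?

Prior odds = 0.265/0.735 = 53/147.
Combined Bayes factor of the evidence already in hand = 2.2 × 1.6 × 0.5 = 1.76.
Odds after that evidence = (53/147) × 1.76 = 2332/3675.
Target odds = 0.9/0.1 = 9.
Need 2.4ⁿ ≥ 9 ÷ (2332/3675) = 33075/2332.
2.4³ = 13.824 falls short of 33075/2332 but 2.4⁴ = 33.1776 reaches it, so n = 4.

4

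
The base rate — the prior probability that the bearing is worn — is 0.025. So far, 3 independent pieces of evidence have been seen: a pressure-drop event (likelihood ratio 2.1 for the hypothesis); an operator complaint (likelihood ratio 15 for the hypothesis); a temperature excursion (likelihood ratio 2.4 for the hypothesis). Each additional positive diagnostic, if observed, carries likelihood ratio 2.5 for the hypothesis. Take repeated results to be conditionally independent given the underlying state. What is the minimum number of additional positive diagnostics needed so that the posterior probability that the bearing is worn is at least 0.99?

Prior odds = 0.025/0.975 = 1/39.
Combined Bayes factor of the evidence already in hand = 2.1 × 15 × 2.4 = 75.6.
Odds after that evidence = (1/39) × 75.6 = 126/65.
Target odds = 0.99/0.01 = 99.
Need 2.5ⁿ ≥ 99 ÷ (126/65) = 715/14.
2.5⁴ = 39.0625 falls short of 715/14 but 2.5⁵ = 97.65625 reaches it, so n = 5.

5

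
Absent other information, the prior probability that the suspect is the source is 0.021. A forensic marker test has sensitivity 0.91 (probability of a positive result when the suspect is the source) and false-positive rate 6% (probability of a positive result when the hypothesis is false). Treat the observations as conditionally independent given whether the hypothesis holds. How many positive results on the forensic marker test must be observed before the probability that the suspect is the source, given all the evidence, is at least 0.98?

3

Prior odds: 0.021 ÷ 0.979 = 21/979.
Likelihood ratio of a positive result = 0.91/0.06 = 91/6.
Target odds: 0.98 ÷ 0.02 = 49.
Require (91/6)ⁿ ≥ 49 ÷ (21/979) = 6853/3.
(91/6)² = 8281/36 falls short of 6853/3 but (91/6)³ = 753571/216 reaches it, so n = 3.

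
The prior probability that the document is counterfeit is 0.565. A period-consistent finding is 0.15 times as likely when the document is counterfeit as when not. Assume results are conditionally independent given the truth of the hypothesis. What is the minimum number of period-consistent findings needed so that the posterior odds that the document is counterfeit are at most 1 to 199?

Prior odds = 0.565/0.435 = 113/87.
Likelihood ratio per period-consistent finding = 0.15.
Target odds = 1/199.
Require 0.15ⁿ ≤ 1/199 ÷ (113/87) = 87/22487.
0.15² = 0.0225 is still above 87/22487 but 0.15³ = 0.003375 is at or below it, so n = 3.

3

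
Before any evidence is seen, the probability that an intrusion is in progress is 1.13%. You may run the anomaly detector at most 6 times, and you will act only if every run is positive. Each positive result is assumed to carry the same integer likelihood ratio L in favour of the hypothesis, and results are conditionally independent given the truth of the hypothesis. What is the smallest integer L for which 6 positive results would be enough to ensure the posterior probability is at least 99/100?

Prior odds = 0.0113/0.9887 = 113/9887.
Target odds = 0.99/0.01 = 99.
Need L⁶ ≥ 99 ÷ (113/9887) = 978813/113.
4⁶ = 4096 < 978813/113 ≤ 15625 = 5⁶, so L = 5.

5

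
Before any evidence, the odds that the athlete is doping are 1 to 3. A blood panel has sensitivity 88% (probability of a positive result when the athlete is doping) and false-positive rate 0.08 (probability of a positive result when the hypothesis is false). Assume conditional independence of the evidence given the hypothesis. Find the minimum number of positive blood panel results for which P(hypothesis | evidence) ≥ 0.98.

3

Prior odds = 1/3.
Likelihood ratio of a positive result = 0.88/0.08 = 11.
Target odds: 0.98 ÷ 0.02 = 49.
Need (1/3) × 11ⁿ ≥ 49, i.e. 11ⁿ ≥ 147.
11² = 121 falls short of 147 but 11³ = 1331 reaches it, so n = 3.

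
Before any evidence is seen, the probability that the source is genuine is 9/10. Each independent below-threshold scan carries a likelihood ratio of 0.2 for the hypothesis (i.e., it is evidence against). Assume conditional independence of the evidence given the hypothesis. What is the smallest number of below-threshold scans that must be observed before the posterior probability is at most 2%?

4

Prior odds: 0.9 ÷ 0.1 = 9.
Likelihood ratio per below-threshold scan = 0.2.
Target odds: 0.02 ÷ 0.98 = 1/49.
Require 0.2ⁿ ≤ 1/49 ÷ 9 = 1/441.
0.2³ = 0.008 is still above 1/441 but 0.2⁴ = 0.0016 is at or below it, so n = 4.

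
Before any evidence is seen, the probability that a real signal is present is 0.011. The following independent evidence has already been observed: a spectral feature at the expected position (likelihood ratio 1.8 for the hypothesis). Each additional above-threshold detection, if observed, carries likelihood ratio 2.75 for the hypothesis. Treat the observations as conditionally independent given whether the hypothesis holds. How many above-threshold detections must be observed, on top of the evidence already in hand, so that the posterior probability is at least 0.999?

Prior odds = 0.011/0.989 = 11/989.
Bayes factor of the evidence already in hand = 1.8.
Odds after that evidence = (11/989) × 1.8 = 99/4945.
Target odds = 0.999/0.001 = 999.
Need 2.75ⁿ ≥ 999 ÷ (99/4945) = 548895/11.
2.75¹⁰ ≈24735.9 falls short of 548895/11 but 2.75¹¹ ≈68023.6 reaches it, so n = 11.

11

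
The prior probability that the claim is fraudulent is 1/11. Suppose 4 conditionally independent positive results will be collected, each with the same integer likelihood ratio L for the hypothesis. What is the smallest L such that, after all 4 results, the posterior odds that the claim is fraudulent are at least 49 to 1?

Prior odds = (1/11)/(10/11) = 0.1.
Target odds = 49.
Need L⁴ ≥ 49 ÷ 0.1 = 490.
4⁴ = 256 < 490 ≤ 625 = 5⁴, so L = 5.

5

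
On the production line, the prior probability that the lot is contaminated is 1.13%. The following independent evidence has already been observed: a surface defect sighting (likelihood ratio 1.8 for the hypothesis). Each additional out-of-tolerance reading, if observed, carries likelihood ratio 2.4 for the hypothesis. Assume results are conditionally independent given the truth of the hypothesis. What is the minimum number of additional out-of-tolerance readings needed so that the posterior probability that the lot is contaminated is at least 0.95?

Prior odds = 0.0113/0.9887 = 113/9887.
Bayes factor of the evidence already in hand = 1.8.
Odds after that evidence = (113/9887) × 1.8 = 1017/49435.
Target odds = 0.95/0.05 = 19.
Need 2.4ⁿ ≥ 19 ÷ (1017/49435) = 939265/1017.
2.4⁷ = 35831808/78125 falls short of 939265/1017 but 2.4⁸ = 429981696/390625 reaches it, so n = 8.

8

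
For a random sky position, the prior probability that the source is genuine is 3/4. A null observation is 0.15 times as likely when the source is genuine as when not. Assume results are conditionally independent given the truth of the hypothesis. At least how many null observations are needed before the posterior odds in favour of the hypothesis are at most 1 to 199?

4

Prior odds = 0.75/0.25 = 3.
Likelihood ratio per null observation = 0.15.
Target odds = 1/199.
Require 0.15ⁿ ≤ 1/199 ÷ 3 = 1/597.
0.15³ = 0.003375 is still above 1/597 but 0.15⁴ = 81/160000 is at or below it, so n = 4.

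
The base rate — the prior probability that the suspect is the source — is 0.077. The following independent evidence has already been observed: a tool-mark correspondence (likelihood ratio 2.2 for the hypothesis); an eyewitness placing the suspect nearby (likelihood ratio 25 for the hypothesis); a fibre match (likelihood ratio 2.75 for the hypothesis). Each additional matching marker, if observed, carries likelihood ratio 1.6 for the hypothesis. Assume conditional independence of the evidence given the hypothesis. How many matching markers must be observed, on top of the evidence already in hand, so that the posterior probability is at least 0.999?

10

Prior odds = 0.077/0.923 = 77/923.
Combined Bayes factor of the evidence already in hand = 2.2 × 25 × 2.75 = 151.25.
Odds after that evidence = (77/923) × 151.25 = 46585/3692.
Target odds = 0.999/0.001 = 999.
Need 1.6ⁿ ≥ 999 ÷ (46585/3692) = 3688308/46585.
1.6⁹ = 134217728/1953125 falls short of 3688308/46585 but 1.6¹⁰ ≈109.951 reaches it, so n = 10.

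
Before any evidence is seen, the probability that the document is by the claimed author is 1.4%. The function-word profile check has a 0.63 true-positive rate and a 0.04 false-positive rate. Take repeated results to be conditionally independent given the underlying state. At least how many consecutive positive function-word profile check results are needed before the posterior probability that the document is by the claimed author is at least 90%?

Prior odds = 0.014/0.986 = 7/493.
Likelihood ratio of a positive result = 0.63/0.04 = 15.75.
Target odds: 0.9 ÷ 0.1 = 9.
Require 15.75ⁿ ≥ 9 ÷ (7/493) = 4437/7.
15.75² = 248.0625 falls short of 4437/7 but 15.75³ = 3906.984375 reaches it, so n = 3.

3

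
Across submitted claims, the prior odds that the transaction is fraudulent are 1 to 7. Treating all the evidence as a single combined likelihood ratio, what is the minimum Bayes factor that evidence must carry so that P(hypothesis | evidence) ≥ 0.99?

Prior odds = 1/7.
Target odds = 0.99/0.01 = 99.
Required Bayes factor = 99 ÷ (1/7) = 693.

693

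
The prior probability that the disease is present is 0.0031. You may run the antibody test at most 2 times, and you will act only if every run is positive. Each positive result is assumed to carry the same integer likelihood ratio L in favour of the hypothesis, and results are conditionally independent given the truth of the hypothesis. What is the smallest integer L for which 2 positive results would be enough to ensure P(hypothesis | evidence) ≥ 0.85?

43

Prior odds = 0.0031/0.9969 = 31/9969.
Target odds = 0.85/0.15 = 17/3.
Need L² ≥ 17/3 ÷ (31/9969) = 56491/31.
42² = 1764 < 56491/31 ≤ 1849 = 43², so L = 43.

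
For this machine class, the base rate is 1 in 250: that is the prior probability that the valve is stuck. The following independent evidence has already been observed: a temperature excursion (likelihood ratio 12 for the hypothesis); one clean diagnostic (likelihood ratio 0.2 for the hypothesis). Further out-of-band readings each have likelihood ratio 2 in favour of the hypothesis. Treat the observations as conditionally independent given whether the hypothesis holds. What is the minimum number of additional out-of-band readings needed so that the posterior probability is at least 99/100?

Prior odds = 0.004/0.996 = 1/249.
Combined Bayes factor of the evidence already in hand = 12 × 0.2 = 2.4.
Odds after that evidence = (1/249) × 2.4 = 4/415.
Target odds = 0.99/0.01 = 99.
Need 2ⁿ ≥ 99 ÷ (4/415) = 10271.25.
2¹³ = 8192 falls short of 10271.25 but 2¹⁴ = 16384 reaches it, so n = 14.

14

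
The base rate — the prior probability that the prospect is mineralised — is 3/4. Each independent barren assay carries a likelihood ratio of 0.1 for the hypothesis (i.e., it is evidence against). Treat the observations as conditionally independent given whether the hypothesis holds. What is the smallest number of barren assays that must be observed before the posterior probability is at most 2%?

3

Prior odds: 0.75 ÷ 0.25 = 3.
Likelihood ratio per barren assay = 0.1.
Target posterior odds = 0.02/0.98 = 1/49.
Require 0.1ⁿ ≤ 1/49 ÷ 3 = 1/147.
0.1² = 0.01 is still above 1/147 but 0.1³ = 0.001 is at or below it, so n = 3.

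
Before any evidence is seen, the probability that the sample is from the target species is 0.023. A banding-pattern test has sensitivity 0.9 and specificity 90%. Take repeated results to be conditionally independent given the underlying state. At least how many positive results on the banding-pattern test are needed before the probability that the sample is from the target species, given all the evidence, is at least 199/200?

5

Prior odds = 0.023/0.977 = 23/977.
False-positive rate = 1 − 0.9 = 0.1; likelihood ratio of a positive = 0.9/0.1 = 9.
Target posterior odds = 0.995/0.005 = 199.
Require 9ⁿ ≥ 199 ÷ (23/977) = 194423/23.
9⁴ = 6561 falls short of 194423/23 but 9⁵ = 59049 reaches it, so n = 5.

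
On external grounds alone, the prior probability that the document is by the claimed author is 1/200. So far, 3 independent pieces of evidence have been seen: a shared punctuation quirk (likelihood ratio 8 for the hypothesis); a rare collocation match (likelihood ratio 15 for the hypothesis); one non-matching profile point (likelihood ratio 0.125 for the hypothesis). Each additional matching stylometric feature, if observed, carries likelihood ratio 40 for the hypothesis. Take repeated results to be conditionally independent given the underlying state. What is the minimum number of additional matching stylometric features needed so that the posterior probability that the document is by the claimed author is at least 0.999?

Prior odds = 0.005/0.995 = 1/199.
Combined Bayes factor of the evidence already in hand = 8 × 15 × 0.125 = 15.
Odds after that evidence = (1/199) × 15 = 15/199.
Target odds = 0.999/0.001 = 999.
Need 40ⁿ ≥ 999 ÷ (15/199) = 13253.4.
40² = 1600 falls short of 13253.4 but 40³ = 64000 reaches it, so n = 3.

3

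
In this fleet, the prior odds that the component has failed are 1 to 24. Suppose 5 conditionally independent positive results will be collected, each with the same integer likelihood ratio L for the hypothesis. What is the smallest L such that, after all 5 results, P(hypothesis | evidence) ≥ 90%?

Prior odds = 1/24.
Target odds = 0.9/0.1 = 9.
Need L⁵ ≥ 9 ÷ (1/24) = 216.
2⁵ = 32 < 216 ≤ 243 = 3⁵, so L = 3.

3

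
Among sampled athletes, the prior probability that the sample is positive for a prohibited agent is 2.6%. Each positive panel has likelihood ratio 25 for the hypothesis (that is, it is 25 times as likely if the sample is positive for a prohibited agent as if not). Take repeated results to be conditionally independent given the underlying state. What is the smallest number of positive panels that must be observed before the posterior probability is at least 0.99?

3

Prior odds = 0.026/0.974 = 13/487.
Likelihood ratio per positive panel = 25.
Target posterior odds = 0.99/0.01 = 99.
Need (13/487) × 25ⁿ ≥ 99, i.e. 25ⁿ ≥ 48213/13.
25² = 625 falls short of 48213/13 but 25³ = 15625 reaches it, so n = 3.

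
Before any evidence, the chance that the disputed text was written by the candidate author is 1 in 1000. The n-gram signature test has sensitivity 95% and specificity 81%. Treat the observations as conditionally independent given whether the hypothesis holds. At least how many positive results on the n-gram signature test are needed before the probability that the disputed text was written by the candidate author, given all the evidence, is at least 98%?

Prior odds = 0.001/0.999 = 1/999.
False-positive rate = 1 − 0.81 = 0.19; likelihood ratio of a positive = 0.95/0.19 = 5.
Target posterior odds = 0.98/0.02 = 49.
Require 5ⁿ ≥ 49 ÷ (1/999) = 48951.
5⁶ = 15625 falls short of 48951 but 5⁷ = 78125 reaches it, so n = 7.

7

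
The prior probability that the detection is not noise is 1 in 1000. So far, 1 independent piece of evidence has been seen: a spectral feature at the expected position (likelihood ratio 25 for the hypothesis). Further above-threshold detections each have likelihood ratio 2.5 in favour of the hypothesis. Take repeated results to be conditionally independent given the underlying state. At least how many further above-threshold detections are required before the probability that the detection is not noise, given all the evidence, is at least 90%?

Prior odds = 0.001/0.999 = 1/999.
Bayes factor of the evidence already in hand = 25.
Odds after that evidence = (1/999) × 25 = 25/999.
Target odds = 0.9/0.1 = 9.
Need 2.5ⁿ ≥ 9 ÷ (25/999) = 359.64.
2.5⁶ = 244.140625 falls short of 359.64 but 2.5⁷ = 610.3515625 reaches it, so n = 7.

7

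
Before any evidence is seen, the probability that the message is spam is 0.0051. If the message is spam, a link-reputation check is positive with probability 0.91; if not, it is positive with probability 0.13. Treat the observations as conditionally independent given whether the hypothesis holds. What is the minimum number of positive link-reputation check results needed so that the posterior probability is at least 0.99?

6

Prior odds = 0.0051/0.9949 = 51/9949.
Likelihood ratio of a positive = 0.91/0.13 = 7.
Target posterior odds = 0.99/0.01 = 99.
Need (51/9949) × 7ⁿ ≥ 99, i.e. 7ⁿ ≥ 328317/17.
7⁵ = 16807 falls short of 328317/17 but 7⁶ = 117649 reaches it, so n = 6.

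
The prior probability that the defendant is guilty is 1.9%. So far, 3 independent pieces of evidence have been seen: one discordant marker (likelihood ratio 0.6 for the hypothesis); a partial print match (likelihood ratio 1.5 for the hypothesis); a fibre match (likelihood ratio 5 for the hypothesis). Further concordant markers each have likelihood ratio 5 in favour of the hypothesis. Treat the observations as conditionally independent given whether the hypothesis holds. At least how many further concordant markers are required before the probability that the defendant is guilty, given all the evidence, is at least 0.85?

Prior odds = 0.019/0.981 = 19/981.
Combined Bayes factor of the evidence already in hand = 0.6 × 1.5 × 5 = 4.5.
Odds after that evidence = (19/981) × 4.5 = 19/218.
Target odds = 0.85/0.15 = 17/3.
Need 5ⁿ ≥ 17/3 ÷ (19/218) = 3706/57.
5² = 25 falls short of 3706/57 but 5³ = 125 reaches it, so n = 3.

3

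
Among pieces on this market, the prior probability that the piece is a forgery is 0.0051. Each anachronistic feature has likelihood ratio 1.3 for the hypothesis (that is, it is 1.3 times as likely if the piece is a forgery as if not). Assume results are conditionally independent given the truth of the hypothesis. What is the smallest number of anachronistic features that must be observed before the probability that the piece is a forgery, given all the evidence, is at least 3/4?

Prior odds: 0.0051 ÷ 0.9949 = 51/9949.
Likelihood ratio per anachronistic feature = 1.3.
Target odds: 0.75 ÷ 0.25 = 3.
Require 1.3ⁿ ≥ 3 ÷ (51/9949) = 9949/17.
1.3²⁴ ≈542.801 falls short of 9949/17 but 1.3²⁵ ≈705.641 reaches it, so n = 25.

25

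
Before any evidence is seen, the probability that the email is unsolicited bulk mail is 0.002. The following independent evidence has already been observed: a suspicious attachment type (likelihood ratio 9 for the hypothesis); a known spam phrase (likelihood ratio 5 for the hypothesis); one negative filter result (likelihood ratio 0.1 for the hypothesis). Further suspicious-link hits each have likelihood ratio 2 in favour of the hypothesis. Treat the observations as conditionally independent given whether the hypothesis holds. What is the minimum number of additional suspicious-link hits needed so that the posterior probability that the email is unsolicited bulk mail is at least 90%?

10

Prior odds = 0.002/0.998 = 1/499.
Combined Bayes factor of the evidence already in hand = 9 × 5 × 0.1 = 4.5.
Odds after that evidence = (1/499) × 4.5 = 9/998.
Target odds = 0.9/0.1 = 9.
Need 2ⁿ ≥ 9 ÷ (9/998) = 998.
2⁹ = 512 falls short of 998 but 2¹⁰ = 1024 reaches it, so n = 10.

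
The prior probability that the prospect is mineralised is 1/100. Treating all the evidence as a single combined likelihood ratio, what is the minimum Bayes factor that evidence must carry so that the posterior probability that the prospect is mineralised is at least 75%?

297

Prior odds = 0.01/0.99 = 1/99.
Target odds = 0.75/0.25 = 3.
Required Bayes factor = 3 ÷ (1/99) = 297.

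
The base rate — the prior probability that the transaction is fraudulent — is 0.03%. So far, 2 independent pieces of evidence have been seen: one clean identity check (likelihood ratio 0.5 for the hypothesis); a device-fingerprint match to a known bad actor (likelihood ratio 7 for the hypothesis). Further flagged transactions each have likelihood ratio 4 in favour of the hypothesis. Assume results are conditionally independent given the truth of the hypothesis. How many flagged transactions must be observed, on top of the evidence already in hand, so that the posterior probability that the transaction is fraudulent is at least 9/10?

7

Prior odds = 0.0003/0.9997 = 3/9997.
Combined Bayes factor of the evidence already in hand = 0.5 × 7 = 3.5.
Odds after that evidence = (3/9997) × 3.5 = 21/19994.
Target odds = 0.9/0.1 = 9.
Need 4ⁿ ≥ 9 ÷ (21/19994) = 59982/7.
4⁶ = 4096 falls short of 59982/7 but 4⁷ = 16384 reaches it, so n = 7.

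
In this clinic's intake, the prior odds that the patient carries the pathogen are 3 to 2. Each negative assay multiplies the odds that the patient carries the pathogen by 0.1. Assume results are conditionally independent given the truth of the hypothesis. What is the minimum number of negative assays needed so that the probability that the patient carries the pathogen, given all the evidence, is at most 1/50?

Prior odds = 1.5.
Likelihood ratio per negative assay = 0.1.
Target posterior odds = 0.02/0.98 = 1/49.
Need 1.5 × 0.1ⁿ ≤ 1/49, i.e. 0.1ⁿ ≤ 2/147.
0.1¹ = 0.1 is still above 2/147 but 0.1² = 0.01 is at or below it, so n = 2.

2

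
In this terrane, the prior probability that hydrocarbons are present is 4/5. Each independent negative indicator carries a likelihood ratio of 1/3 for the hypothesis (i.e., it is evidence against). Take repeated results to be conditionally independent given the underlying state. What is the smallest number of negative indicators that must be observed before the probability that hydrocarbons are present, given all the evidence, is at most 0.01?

6

Prior odds = 0.8/0.2 = 4.
Likelihood ratio per negative indicator = 1/3.
Target posterior odds = 0.01/0.99 = 1/99.
Need 4 × (1/3)ⁿ ≤ 1/99, i.e. (1/3)ⁿ ≤ 1/396.
(1/3)⁵ = 1/243 is still above 1/396 but (1/3)⁶ = 1/729 is at or below it, so n = 6.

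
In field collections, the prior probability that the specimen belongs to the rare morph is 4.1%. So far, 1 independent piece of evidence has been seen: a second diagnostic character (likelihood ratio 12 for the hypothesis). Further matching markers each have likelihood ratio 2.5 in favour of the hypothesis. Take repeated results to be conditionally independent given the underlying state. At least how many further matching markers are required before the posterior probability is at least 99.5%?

Prior odds = 0.041/0.959 = 41/959.
Bayes factor of the evidence already in hand = 12.
Odds after that evidence = (41/959) × 12 = 492/959.
Target odds = 0.995/0.005 = 199.
Need 2.5ⁿ ≥ 199 ÷ (492/959) = 190841/492.
2.5⁶ = 244.140625 falls short of 190841/492 but 2.5⁷ = 610.3515625 reaches it, so n = 7.

7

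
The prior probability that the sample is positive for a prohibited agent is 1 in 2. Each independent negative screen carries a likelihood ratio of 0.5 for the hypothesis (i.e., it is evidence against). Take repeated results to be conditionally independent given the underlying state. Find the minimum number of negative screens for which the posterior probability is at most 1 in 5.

2

Prior odds = 0.5/0.5 = 1.
Likelihood ratio per negative screen = 0.5.
Target odds: 0.2 ÷ 0.8 = 0.25.
Need 1 × 0.5ⁿ ≤ 0.25, i.e. 0.5ⁿ ≤ 0.25.
0.5¹ = 0.5 is still above 0.25 but 0.5² = 0.25 is at or below it, so n = 2.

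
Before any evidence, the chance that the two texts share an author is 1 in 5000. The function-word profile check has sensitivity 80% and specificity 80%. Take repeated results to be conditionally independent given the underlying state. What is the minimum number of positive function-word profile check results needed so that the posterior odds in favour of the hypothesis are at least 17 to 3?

Prior odds = 0.0002/0.9998 = 1/4999.
False-positive rate = 1 − 0.8 = 0.2; likelihood ratio of a positive = 0.8/0.2 = 4.
Target odds = 17/3.
Require 4ⁿ ≥ 17/3 ÷ (1/4999) = 84983/3.
4⁷ = 16384 falls short of 84983/3 but 4⁸ = 65536 reaches it, so n = 8.

8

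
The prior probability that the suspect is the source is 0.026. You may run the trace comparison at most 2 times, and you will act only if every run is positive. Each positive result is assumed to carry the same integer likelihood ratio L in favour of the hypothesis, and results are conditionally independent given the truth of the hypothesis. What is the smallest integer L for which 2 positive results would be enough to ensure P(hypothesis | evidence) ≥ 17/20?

15

Prior odds = 0.026/0.974 = 13/487.
Target odds = 0.85/0.15 = 17/3.
Need L² ≥ 17/3 ÷ (13/487) = 8279/39.
14² = 196 < 8279/39 ≤ 225 = 15², so L = 15.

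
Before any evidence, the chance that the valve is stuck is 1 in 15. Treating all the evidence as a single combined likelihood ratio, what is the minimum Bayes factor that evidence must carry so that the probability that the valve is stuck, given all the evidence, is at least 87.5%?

98

Prior odds = (1/15)/(14/15) = 1/14.
Target odds = 0.875/0.125 = 7.
Required Bayes factor = 7 ÷ (1/14) = 98.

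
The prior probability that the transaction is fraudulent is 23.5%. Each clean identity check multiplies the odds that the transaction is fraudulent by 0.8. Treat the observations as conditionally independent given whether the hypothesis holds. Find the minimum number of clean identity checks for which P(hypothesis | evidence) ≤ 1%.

16

Prior odds: 0.235 ÷ 0.765 = 47/153.
Likelihood ratio per clean identity check = 0.8.
Target odds: 0.01 ÷ 0.99 = 1/99.
Need (47/153) × 0.8ⁿ ≤ 1/99, i.e. 0.8ⁿ ≤ 17/517.
0.8¹⁵ ≈0.0351844 is still above 17/517 but 0.8¹⁶ ≈0.0281475 is at or below it, so n = 16.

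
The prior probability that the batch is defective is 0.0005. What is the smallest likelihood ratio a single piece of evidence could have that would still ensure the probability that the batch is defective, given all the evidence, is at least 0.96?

Prior odds = 0.0005/0.9995 = 1/1999.
Target odds = 0.96/0.04 = 24.
Required Bayes factor = 24 ÷ (1/1999) = 47976.

47976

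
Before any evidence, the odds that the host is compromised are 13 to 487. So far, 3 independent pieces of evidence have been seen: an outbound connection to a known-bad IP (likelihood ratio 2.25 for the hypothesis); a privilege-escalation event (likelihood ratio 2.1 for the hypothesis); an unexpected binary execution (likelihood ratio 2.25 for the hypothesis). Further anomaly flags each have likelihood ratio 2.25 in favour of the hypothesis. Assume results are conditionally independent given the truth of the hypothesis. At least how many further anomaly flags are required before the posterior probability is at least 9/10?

5

Prior odds = 13/487.
Combined Bayes factor of the evidence already in hand = 2.25 × 2.1 × 2.25 = 10.63125.
Odds after that evidence = (13/487) × 10.63125 = 22113/77920.
Target odds = 0.9/0.1 = 9.
Need 2.25ⁿ ≥ 9 ÷ (22113/77920) = 77920/2457.
2.25⁴ = 25.62890625 falls short of 77920/2457 but 2.25⁵ = 59049/1024 reaches it, so n = 5.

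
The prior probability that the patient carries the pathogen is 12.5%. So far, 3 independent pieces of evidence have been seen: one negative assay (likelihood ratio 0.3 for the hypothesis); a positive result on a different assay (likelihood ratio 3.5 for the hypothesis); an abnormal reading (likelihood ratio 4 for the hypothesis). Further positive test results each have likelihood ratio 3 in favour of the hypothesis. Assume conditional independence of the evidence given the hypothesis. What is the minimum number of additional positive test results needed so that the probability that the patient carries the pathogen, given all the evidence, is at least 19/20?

4

Prior odds = 0.125/0.875 = 1/7.
Combined Bayes factor of the evidence already in hand = 0.3 × 3.5 × 4 = 4.2.
Odds after that evidence = (1/7) × 4.2 = 0.6.
Target odds = 0.95/0.05 = 19.
Need 3ⁿ ≥ 19 ÷ 0.6 = 95/3.
3³ = 27 falls short of 95/3 but 3⁴ = 81 reaches it, so n = 4.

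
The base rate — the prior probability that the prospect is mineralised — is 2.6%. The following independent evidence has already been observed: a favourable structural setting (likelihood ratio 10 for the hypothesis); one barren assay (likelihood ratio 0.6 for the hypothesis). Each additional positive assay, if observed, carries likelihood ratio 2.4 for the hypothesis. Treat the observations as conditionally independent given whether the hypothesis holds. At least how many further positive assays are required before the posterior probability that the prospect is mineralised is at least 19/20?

6

Prior odds = 0.026/0.974 = 13/487.
Combined Bayes factor of the evidence already in hand = 10 × 0.6 = 6.
Odds after that evidence = (13/487) × 6 = 78/487.
Target odds = 0.95/0.05 = 19.
Need 2.4ⁿ ≥ 19 ÷ (78/487) = 9253/78.
2.4⁵ = 79.62624 falls short of 9253/78 but 2.4⁶ = 2985984/15625 reaches it, so n = 6.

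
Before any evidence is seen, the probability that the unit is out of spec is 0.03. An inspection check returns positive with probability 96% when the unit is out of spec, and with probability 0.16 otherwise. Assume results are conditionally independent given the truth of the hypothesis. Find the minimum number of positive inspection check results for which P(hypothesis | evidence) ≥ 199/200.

Prior odds: 0.03 ÷ 0.97 = 3/97.
Likelihood ratio of a positive result = 0.96/0.16 = 6.
Target odds: 0.995 ÷ 0.005 = 199.
Require 6ⁿ ≥ 199 ÷ (3/97) = 19303/3.
6⁴ = 1296 falls short of 19303/3 but 6⁵ = 7776 reaches it, so n = 5.

5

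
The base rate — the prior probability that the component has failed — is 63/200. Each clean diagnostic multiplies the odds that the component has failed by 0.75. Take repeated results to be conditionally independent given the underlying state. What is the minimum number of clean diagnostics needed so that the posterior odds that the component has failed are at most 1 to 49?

11

Prior odds: 0.315 ÷ 0.685 = 63/137.
Likelihood ratio per clean diagnostic = 0.75.
Target odds = 1/49.
Need (63/137) × 0.75ⁿ ≤ 1/49, i.e. 0.75ⁿ ≤ 137/3087.
0.75¹⁰ = 59049/1048576 is still above 137/3087 but 0.75¹¹ = 177147/4194304 is at or below it, so n = 11.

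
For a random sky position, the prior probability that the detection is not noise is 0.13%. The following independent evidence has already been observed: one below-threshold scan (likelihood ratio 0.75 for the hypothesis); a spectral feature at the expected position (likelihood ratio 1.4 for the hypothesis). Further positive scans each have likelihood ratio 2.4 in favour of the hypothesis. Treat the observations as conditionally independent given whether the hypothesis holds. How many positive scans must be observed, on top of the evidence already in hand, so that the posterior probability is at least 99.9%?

Prior odds = 0.0013/0.9987 = 13/9987.
Combined Bayes factor of the evidence already in hand = 0.75 × 1.4 = 1.05.
Odds after that evidence = (13/9987) × 1.05 = 91/66580.
Target odds = 0.999/0.001 = 999.
Need 2.4ⁿ ≥ 999 ÷ (91/66580) = 66513420/91.
2.4¹⁵ ≈504857 falls short of 66513420/91 but 2.4¹⁶ ≈1.21166e+06 reaches it, so n = 16.

16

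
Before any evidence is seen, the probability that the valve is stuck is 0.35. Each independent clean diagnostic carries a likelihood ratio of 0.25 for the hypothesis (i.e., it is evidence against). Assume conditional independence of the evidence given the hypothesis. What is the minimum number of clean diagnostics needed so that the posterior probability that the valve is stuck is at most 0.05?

Prior odds = 0.35/0.65 = 7/13.
Likelihood ratio per clean diagnostic = 0.25.
Target odds: 0.05 ÷ 0.95 = 1/19.
Need (7/13) × 0.25ⁿ ≤ 1/19, i.e. 0.25ⁿ ≤ 13/133.
0.25¹ = 0.25 is still above 13/133 but 0.25² = 0.0625 is at or below it, so n = 2.

2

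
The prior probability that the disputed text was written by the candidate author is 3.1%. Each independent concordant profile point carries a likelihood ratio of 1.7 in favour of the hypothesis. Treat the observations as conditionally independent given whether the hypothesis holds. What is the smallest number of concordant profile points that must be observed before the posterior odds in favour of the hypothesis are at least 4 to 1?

10

Prior odds: 0.031 ÷ 0.969 = 31/969.
Likelihood ratio per concordant profile point = 1.7.
Target odds = 4.
Require 1.7ⁿ ≥ 4 ÷ (31/969) = 3876/31.
1.7⁹ ≈118.588 falls short of 3876/31 but 1.7¹⁰ ≈201.599 reaches it, so n = 10.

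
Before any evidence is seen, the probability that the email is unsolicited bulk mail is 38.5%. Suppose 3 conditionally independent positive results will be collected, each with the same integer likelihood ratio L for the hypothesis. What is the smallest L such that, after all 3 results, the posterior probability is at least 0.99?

6

Prior odds = 0.385/0.615 = 77/123.
Target odds = 0.99/0.01 = 99.
Need L³ ≥ 99 ÷ (77/123) = 1107/7.
5³ = 125 < 1107/7 ≤ 216 = 6³, so L = 6.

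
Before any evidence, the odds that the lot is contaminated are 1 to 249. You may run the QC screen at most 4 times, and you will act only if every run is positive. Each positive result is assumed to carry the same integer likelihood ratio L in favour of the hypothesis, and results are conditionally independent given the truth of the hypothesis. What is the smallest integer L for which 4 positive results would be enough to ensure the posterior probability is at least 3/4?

Prior odds = 1/249.
Target odds = 0.75/0.25 = 3.
Need L⁴ ≥ 3 ÷ (1/249) = 747.
5⁴ = 625 < 747 ≤ 1296 = 6⁴, so L = 6.

6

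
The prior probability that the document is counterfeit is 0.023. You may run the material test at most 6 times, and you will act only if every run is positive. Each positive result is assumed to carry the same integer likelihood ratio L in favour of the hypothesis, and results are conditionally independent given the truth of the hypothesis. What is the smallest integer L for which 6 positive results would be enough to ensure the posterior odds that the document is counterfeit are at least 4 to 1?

Prior odds = 0.023/0.977 = 23/977.
Target odds = 4.
Need L⁶ ≥ 4 ÷ (23/977) = 3908/23.
2⁶ = 64 < 3908/23 ≤ 729 = 3⁶, so L = 3.

3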